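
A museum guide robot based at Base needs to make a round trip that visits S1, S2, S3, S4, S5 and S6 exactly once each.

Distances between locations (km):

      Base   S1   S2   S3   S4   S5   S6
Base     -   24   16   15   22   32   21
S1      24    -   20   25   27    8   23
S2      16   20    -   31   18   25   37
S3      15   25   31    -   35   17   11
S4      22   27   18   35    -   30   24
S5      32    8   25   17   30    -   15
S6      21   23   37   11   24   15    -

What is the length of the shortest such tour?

Shortest round trip = 109 km.

With 6 stops there are 6!/2 = 360 distinct round trips (a route and its reverse cost the same).
Base - S1 - S2 - S3 - S4 - S5 - S6 - Base: 24+20+31+35+30+15+21 = 176
Base - S1 - S2 - S3 - S4 - S6 - S5 - Base: 24+20+31+35+24+15+32 = 181
Base - S1 - S2 - S3 - S5 - S4 - S6 - Base: 24+20+31+17+30+24+21 = 167
Base - S1 - S2 - S3 - S5 - S6 - S4 - Base: 24+20+31+17+15+24+22 = 153
Base - S1 - S2 - S3 - S6 - S4 - S5 - Base: 24+20+31+11+24+30+32 = 172
Base - S1 - S2 - S3 - S6 - S5 - S4 - Base: 24+20+31+11+15+30+22 = 153
Base - S1 - S2 - S4 - S3 - S5 - S6 - Base: 24+20+18+35+17+15+21 = 150
Base - S1 - S2 - S4 - S3 - S6 - S5 - Base: 24+20+18+35+11+15+32 = 155
… (352 more)
Base - S3 - S6 - S5 - S1 - S2 - S4 - Base: 15+11+15+8+20+18+22 = 109  ← best
The minimum is 109.
One optimal route: Base → S3 → S6 → S5 → S1 → S2 → S4 → Base (or its reverse).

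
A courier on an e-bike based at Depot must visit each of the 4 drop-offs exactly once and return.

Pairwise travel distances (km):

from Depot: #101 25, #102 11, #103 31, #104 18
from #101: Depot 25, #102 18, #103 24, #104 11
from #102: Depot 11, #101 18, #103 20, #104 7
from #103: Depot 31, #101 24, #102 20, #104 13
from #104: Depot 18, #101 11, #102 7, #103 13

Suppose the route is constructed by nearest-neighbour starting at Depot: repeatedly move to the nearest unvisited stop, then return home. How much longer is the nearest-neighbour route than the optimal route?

Depot: #102=11, #104=18, #101=25, #103=31 ⇒ #102
#102: #104=7, #101=18, #103=20 ⇒ #104
#104: #101=11, #103=13 ⇒ #101
#101: #103=24 ⇒ #103
NN route Depot → #102 → #104 → #101 → #103 → Depot costs 84.
Optimal: Depot → #101 → #103 → #104 → #102 → Depot costs 80 (by enumerating all 12 distinct tours).
Excess = 84 − 80 = 4.

The nearest-neighbour route is 4 km longer than optimal.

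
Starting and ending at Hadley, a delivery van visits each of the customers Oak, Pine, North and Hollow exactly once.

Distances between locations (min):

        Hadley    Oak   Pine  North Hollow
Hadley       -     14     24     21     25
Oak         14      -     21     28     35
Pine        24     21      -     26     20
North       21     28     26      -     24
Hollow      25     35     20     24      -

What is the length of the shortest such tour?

There are 12 distinct closed tours to check (reversals are equivalent).
Hadley→Oak→Pine→North→Hollow→Hadley: 14+21+26+24+25 = 110
Hadley→Oak→Pine→Hollow→North→Hadley: 14+21+20+24+21 = 100
Hadley→Oak→North→Pine→Hollow→Hadley: 14+28+26+20+25 = 113
Hadley→Oak→North→Hollow→Pine→Hadley: 14+28+24+20+24 = 110
Hadley→Oak→Hollow→Pine→North→Hadley: 14+35+20+26+21 = 116
Hadley→Oak→Hollow→North→Pine→Hadley: 14+35+24+26+24 = 123
Hadley→Pine→Oak→North→Hollow→Hadley: 24+21+28+24+25 = 122
Hadley→Pine→Oak→Hollow→North→Hadley: 24+21+35+24+21 = 125
Hadley→Pine→North→Oak→Hollow→Hadley: 24+26+28+35+25 = 138
Hadley→Pine→Hollow→Oak→North→Hadley: 24+20+35+28+21 = 128
Hadley→North→Oak→Pine→Hollow→Hadley: 21+28+21+20+25 = 115
Hadley→North→Pine→Oak→Hollow→Hadley: 21+26+21+35+25 = 128
The minimum is 100.
One optimal route: Hadley → Oak → Pine → Hollow → North → Hadley (or its reverse).

Shortest round trip = 100 min.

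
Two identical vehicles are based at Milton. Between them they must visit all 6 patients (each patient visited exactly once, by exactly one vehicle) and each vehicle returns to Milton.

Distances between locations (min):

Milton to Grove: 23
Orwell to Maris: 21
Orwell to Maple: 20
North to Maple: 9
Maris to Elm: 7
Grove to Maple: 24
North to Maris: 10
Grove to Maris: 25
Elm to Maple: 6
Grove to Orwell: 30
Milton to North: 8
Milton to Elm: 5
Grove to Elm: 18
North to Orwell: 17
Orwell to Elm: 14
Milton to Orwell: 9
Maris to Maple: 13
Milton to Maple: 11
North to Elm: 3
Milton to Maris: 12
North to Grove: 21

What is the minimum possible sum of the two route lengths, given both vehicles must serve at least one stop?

Try each way of splitting the stops between the two vehicles (each non-empty) and, for each split, find the best tour for each vehicle:
  {North} + {Grove, Orwell, Maris, Elm, Maple}: 16 + 88 = 104
  {Grove} + {North, Orwell, Maris, Elm, Maple}: 46 + 60 = 106
  {North, Grove} + {Orwell, Maris, Elm, Maple}: 52 + 54 = 106
  {Orwell} + {North, Grove, Maris, Elm, Maple}: 18 + 78 = 96
  {North, Orwell} + {Grove, Maris, Elm, Maple}: 34 + 72 = 106
  {Grove, Orwell} + {North, Maris, Elm, Maple}: 62 + 42 = 104
  … (31 splits in total)
Best: vehicle 1 Milton → Orwell → Milton = 18; vehicle 2 Milton → North → Grove → Maris → Elm → Maple → Milton = 78; combined 96.

96 min — the smallest possible combined total.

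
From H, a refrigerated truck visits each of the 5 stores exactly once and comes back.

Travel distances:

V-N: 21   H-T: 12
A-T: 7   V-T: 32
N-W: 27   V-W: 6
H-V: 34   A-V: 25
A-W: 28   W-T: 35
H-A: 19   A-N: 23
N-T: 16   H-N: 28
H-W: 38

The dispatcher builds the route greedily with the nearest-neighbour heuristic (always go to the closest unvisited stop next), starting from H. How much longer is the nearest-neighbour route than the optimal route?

H: T=12, A=19, N=28, V=34, W=38 ⇒ T
T: A=7, N=16, V=32, W=35 ⇒ A
A: N=23, V=25, W=28 ⇒ N
N: V=21, W=27 ⇒ V
V: W=6 ⇒ W
NN route H → T → A → N → V → W → H costs 107.
Optimal: H → A → W → V → N → T → H costs 102 (by enumerating all 60 distinct tours).
Excess = 107 − 102 = 5.

Excess over optimum: 5.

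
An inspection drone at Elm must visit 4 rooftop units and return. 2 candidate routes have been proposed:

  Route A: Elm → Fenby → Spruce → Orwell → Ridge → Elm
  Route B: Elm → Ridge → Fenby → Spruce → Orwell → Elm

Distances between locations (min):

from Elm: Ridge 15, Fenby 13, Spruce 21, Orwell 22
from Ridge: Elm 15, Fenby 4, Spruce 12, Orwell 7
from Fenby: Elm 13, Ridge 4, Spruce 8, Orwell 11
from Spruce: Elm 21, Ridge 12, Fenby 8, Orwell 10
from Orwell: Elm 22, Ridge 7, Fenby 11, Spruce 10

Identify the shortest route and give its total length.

Route A: 13 + 8 + 10 + 7 + 15 = 53
Route B: 15 + 4 + 8 + 10 + 22 = 59

53 min — Route A is the shortest.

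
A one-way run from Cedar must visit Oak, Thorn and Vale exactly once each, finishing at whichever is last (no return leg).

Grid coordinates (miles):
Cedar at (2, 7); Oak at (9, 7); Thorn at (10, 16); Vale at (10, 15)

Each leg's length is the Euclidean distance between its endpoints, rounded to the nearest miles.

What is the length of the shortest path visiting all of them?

Shortest open route: 16 miles.

There are 3! = 6 possible orderings.
Cedar→Oak→Thorn→Vale: 7+9+1 = 17
Cedar→Oak→Vale→Thorn: 7+8+1 = 16
Cedar→Thorn→Oak→Vale: 12+9+8 = 29
Cedar→Thorn→Vale→Oak: 12+1+8 = 21
Cedar→Vale→Oak→Thorn: 11+8+9 = 28
Cedar→Vale→Thorn→Oak: 11+1+9 = 21
The minimum is 16.
One shortest path: Cedar → Oak → Vale → Thorn.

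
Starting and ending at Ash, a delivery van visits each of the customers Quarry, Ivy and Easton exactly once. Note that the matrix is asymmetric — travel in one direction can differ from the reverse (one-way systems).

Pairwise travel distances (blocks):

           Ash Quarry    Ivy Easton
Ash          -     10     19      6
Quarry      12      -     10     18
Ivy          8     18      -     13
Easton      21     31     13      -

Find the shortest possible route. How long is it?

Minimum total distance: 49 blocks.

Ash - Quarry - Ivy - Easton - Ash: 10+10+13+21 = 54
Ash - Quarry - Easton - Ivy - Ash: 10+18+13+8 = 49
Ash - Ivy - Quarry - Easton - Ash: 19+18+18+21 = 76
Ash - Ivy - Easton - Quarry - Ash: 19+13+31+12 = 75
Ash - Easton - Quarry - Ivy - Ash: 6+31+10+8 = 55
Ash - Easton - Ivy - Quarry - Ash: 6+13+18+12 = 49
The minimum is 49.
One optimal route: Ash → Quarry → Easton → Ivy → Ash.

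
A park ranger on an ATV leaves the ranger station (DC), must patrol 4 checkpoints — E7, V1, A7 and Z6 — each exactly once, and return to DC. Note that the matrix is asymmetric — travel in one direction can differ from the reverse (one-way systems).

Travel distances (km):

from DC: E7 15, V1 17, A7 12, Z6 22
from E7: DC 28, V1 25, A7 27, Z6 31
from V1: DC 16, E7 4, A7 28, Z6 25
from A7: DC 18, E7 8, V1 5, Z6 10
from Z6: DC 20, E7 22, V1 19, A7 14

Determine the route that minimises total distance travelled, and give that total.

Shortest round trip = 72 km.

DC - E7 - V1 - A7 - Z6 - DC: 15+25+28+10+20 = 98
DC - E7 - V1 - Z6 - A7 - DC: 15+25+25+14+18 = 97
DC - E7 - A7 - V1 - Z6 - DC: 15+27+5+25+20 = 92
DC - E7 - A7 - Z6 - V1 - DC: 15+27+10+19+16 = 87
DC - E7 - Z6 - V1 - A7 - DC: 15+31+19+28+18 = 111
DC - E7 - Z6 - A7 - V1 - DC: 15+31+14+5+16 = 81
DC - V1 - E7 - A7 - Z6 - DC: 17+4+27+10+20 = 78
DC - V1 - E7 - Z6 - A7 - DC: 17+4+31+14+18 = 84
DC - V1 - A7 - E7 - Z6 - DC: 17+28+8+31+20 = 104
DC - V1 - A7 - Z6 - E7 - DC: 17+28+10+22+28 = 105
DC - V1 - Z6 - E7 - A7 - DC: 17+25+22+27+18 = 109
DC - V1 - Z6 - A7 - E7 - DC: 17+25+14+8+28 = 92
DC - A7 - E7 - V1 - Z6 - DC: 12+8+25+25+20 = 90
DC - A7 - E7 - Z6 - V1 - DC: 12+8+31+19+16 = 86
… (10 more)
DC - A7 - V1 - E7 - Z6 - DC: 12+5+4+31+20 = 72  ← best
The minimum is 72.
One optimal route: DC → A7 → V1 → E7 → Z6 → DC.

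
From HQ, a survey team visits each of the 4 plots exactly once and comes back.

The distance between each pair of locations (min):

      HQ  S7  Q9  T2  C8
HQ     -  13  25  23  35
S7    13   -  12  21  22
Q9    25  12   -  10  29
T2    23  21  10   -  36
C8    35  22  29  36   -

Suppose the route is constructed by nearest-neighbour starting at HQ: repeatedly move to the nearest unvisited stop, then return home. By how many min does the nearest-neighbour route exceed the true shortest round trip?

From HQ: S7=13, T2=23, Q9=25, C8=35 → choose S7 (13).
From S7: Q9=12, T2=21, C8=22 → choose Q9 (12).
From Q9: T2=10, C8=29 → choose T2 (10).
From T2: C8=36 → choose C8 (36).
NN route HQ → S7 → Q9 → T2 → C8 → HQ costs 106.
Optimal: HQ → S7 → C8 → Q9 → T2 → HQ costs 97 (by enumerating all 12 distinct tours).
Excess = 106 − 97 = 9.

The nearest-neighbour route is 9 min longer than optimal.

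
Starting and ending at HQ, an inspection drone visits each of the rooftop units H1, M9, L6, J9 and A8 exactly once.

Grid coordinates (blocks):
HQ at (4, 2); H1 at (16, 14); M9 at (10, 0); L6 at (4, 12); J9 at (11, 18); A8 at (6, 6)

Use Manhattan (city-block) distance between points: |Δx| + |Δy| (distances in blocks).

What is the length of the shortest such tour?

There are 60 distinct closed tours to check (reversals are equivalent).
HQ - H1 - M9 - L6 - J9 - A8 - HQ: 24+20+18+13+17+6 = 98
HQ - H1 - M9 - L6 - A8 - J9 - HQ: 24+20+18+8+17+23 = 110
HQ - H1 - M9 - J9 - L6 - A8 - HQ: 24+20+19+13+8+6 = 90
HQ - H1 - M9 - J9 - A8 - L6 - HQ: 24+20+19+17+8+10 = 98
HQ - H1 - M9 - A8 - L6 - J9 - HQ: 24+20+10+8+13+23 = 98
HQ - H1 - M9 - A8 - J9 - L6 - HQ: 24+20+10+17+13+10 = 94
HQ - H1 - L6 - M9 - J9 - A8 - HQ: 24+14+18+19+17+6 = 98
HQ - H1 - L6 - M9 - A8 - J9 - HQ: 24+14+18+10+17+23 = 106
HQ - H1 - L6 - J9 - M9 - A8 - HQ: 24+14+13+19+10+6 = 86
HQ - H1 - L6 - J9 - A8 - M9 - HQ: 24+14+13+17+10+8 = 86
HQ - H1 - L6 - A8 - M9 - J9 - HQ: 24+14+8+10+19+23 = 98
HQ - H1 - L6 - A8 - J9 - M9 - HQ: 24+14+8+17+19+8 = 90
HQ - H1 - J9 - M9 - L6 - A8 - HQ: 24+9+19+18+8+6 = 84
HQ - H1 - J9 - M9 - A8 - L6 - HQ: 24+9+19+10+8+10 = 80
… (46 more)
HQ - M9 - H1 - J9 - L6 - A8 - HQ: 8+20+9+13+8+6 = 64  ← best
The minimum is 64.
One optimal route: HQ → M9 → H1 → J9 → L6 → A8 → HQ (or its reverse).

Shortest round trip = 64 blocks.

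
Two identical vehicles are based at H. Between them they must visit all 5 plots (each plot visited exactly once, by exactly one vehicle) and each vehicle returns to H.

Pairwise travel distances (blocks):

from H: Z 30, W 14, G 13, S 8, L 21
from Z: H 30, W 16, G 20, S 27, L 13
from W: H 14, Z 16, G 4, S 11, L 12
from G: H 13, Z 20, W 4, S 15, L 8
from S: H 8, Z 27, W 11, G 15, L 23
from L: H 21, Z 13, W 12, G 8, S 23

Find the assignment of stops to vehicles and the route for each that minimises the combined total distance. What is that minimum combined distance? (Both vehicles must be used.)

Minimum combined distance: 80 blocks.

Check every non-empty split of the stops between the two vehicles; for each half take its own optimal tour:
  {Z} + {W, G, S, L}: 60 + 52 = 112
  {W} + {Z, G, S, L}: 28 + 69 = 97
  {Z, W} + {G, S, L}: 60 + 52 = 112
  {G} + {Z, W, S, L}: 26 + 69 = 95
  {Z, G} + {W, S, L}: 63 + 52 = 115
  {W, G} + {Z, S, L}: 31 + 69 = 100
  … (15 splits in total)
  {S} + {Z, W, G, L}: 16 + 64 = 80  ← best
Best: vehicle 1 H → S → H = 16; vehicle 2 H → W → Z → L → G → H = 64; combined 80.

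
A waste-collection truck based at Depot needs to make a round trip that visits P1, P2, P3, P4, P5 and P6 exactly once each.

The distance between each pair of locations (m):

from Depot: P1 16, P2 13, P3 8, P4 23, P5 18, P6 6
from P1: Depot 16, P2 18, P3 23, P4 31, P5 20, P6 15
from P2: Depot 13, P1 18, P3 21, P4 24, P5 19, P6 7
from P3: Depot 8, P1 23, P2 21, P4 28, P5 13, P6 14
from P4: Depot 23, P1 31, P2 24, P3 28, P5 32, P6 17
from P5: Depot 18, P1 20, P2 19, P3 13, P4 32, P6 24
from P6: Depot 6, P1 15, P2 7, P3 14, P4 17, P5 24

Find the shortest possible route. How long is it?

With 6 stops there are 6!/2 = 360 distinct round trips (a route and its reverse cost the same).
Depot → P1 → P2 → P3 → P4 → P5 → P6 → Depot: 16+18+21+28+32+24+6 = 145
Depot → P1 → P2 → P3 → P4 → P6 → P5 → Depot: 16+18+21+28+17+24+18 = 142
Depot → P1 → P2 → P3 → P5 → P4 → P6 → Depot: 16+18+21+13+32+17+6 = 123
Depot → P1 → P2 → P3 → P5 → P6 → P4 → Depot: 16+18+21+13+24+17+23 = 132
Depot → P1 → P2 → P3 → P6 → P4 → P5 → Depot: 16+18+21+14+17+32+18 = 136
Depot → P1 → P2 → P3 → P6 → P5 → P4 → Depot: 16+18+21+14+24+32+23 = 148
Depot → P1 → P2 → P4 → P3 → P5 → P6 → Depot: 16+18+24+28+13+24+6 = 129
Depot → P1 → P2 → P4 → P3 → P6 → P5 → Depot: 16+18+24+28+14+24+18 = 142
… (352 more)
Depot → P3 → P5 → P1 → P2 → P4 → P6 → Depot: 8+13+20+18+24+17+6 = 106  ← best
The minimum is 106.
One optimal route: Depot → P3 → P5 → P1 → P2 → P4 → P6 → Depot (or its reverse).

Minimum total distance: 106 m.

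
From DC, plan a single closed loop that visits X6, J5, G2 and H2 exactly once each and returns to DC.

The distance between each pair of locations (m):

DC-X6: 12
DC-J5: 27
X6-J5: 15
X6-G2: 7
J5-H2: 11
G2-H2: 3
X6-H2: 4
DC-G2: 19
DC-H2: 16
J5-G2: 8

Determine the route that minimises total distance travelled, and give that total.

Shortest round trip = 54 m.

With 4 stops there are 4!/2 = 12 distinct round trips (a route and its reverse cost the same).
DC → X6 → J5 → G2 → H2 → DC: 12+15+8+3+16 = 54
DC → X6 → J5 → H2 → G2 → DC: 12+15+11+3+19 = 60
DC → X6 → G2 → J5 → H2 → DC: 12+7+8+11+16 = 54
DC → X6 → G2 → H2 → J5 → DC: 12+7+3+11+27 = 60
DC → X6 → H2 → J5 → G2 → DC: 12+4+11+8+19 = 54
DC → X6 → H2 → G2 → J5 → DC: 12+4+3+8+27 = 54
DC → J5 → X6 → G2 → H2 → DC: 27+15+7+3+16 = 68
DC → J5 → X6 → H2 → G2 → DC: 27+15+4+3+19 = 68
DC → J5 → G2 → X6 → H2 → DC: 27+8+7+4+16 = 62
DC → J5 → H2 → X6 → G2 → DC: 27+11+4+7+19 = 68
DC → G2 → X6 → J5 → H2 → DC: 19+7+15+11+16 = 68
DC → G2 → J5 → X6 → H2 → DC: 19+8+15+4+16 = 62
The minimum is 54.
One optimal route: DC → X6 → J5 → G2 → H2 → DC (or its reverse).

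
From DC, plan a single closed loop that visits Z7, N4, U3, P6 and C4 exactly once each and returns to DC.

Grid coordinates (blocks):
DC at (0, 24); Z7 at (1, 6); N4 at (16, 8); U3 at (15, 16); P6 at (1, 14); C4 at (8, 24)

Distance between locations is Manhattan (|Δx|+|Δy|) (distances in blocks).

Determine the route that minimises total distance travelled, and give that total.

Shortest round trip = 68 blocks.

There are 60 distinct closed tours to check (reversals are equivalent).
DC → Z7 → N4 → U3 → P6 → C4 → DC: 19+17+9+16+17+8 = 86
DC → Z7 → N4 → U3 → C4 → P6 → DC: 19+17+9+15+17+11 = 88
DC → Z7 → N4 → P6 → U3 → C4 → DC: 19+17+21+16+15+8 = 96
DC → Z7 → N4 → P6 → C4 → U3 → DC: 19+17+21+17+15+23 = 112
DC → Z7 → N4 → C4 → U3 → P6 → DC: 19+17+24+15+16+11 = 102
DC → Z7 → N4 → C4 → P6 → U3 → DC: 19+17+24+17+16+23 = 116
DC → Z7 → U3 → N4 → P6 → C4 → DC: 19+24+9+21+17+8 = 98
DC → Z7 → U3 → N4 → C4 → P6 → DC: 19+24+9+24+17+11 = 104
DC → Z7 → U3 → P6 → N4 → C4 → DC: 19+24+16+21+24+8 = 112
DC → Z7 → U3 → P6 → C4 → N4 → DC: 19+24+16+17+24+32 = 132
DC → Z7 → U3 → C4 → N4 → P6 → DC: 19+24+15+24+21+11 = 114
DC → Z7 → U3 → C4 → P6 → N4 → DC: 19+24+15+17+21+32 = 128
DC → Z7 → P6 → N4 → U3 → C4 → DC: 19+8+21+9+15+8 = 80
DC → Z7 → P6 → N4 → C4 → U3 → DC: 19+8+21+24+15+23 = 110
… (46 more)
DC → P6 → Z7 → N4 → U3 → C4 → DC: 11+8+17+9+15+8 = 68  ← best
The minimum is 68.
One optimal route: DC → P6 → Z7 → N4 → U3 → C4 → DC (or its reverse).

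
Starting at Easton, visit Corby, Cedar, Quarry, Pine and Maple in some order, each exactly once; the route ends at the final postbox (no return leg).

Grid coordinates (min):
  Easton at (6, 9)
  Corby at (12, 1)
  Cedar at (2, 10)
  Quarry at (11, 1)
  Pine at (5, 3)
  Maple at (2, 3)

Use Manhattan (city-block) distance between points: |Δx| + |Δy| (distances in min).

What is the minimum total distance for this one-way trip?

There are 5! = 120 possible orderings.
Easton → Corby → Cedar → Quarry → Pine → Maple: 14+19+18+8+3 = 62
Easton → Corby → Cedar → Quarry → Maple → Pine: 14+19+18+11+3 = 65
Easton → Corby → Cedar → Pine → Quarry → Maple: 14+19+10+8+11 = 62
Easton → Corby → Cedar → Pine → Maple → Quarry: 14+19+10+3+11 = 57
Easton → Corby → Cedar → Maple → Quarry → Pine: 14+19+7+11+8 = 59
Easton → Corby → Cedar → Maple → Pine → Quarry: 14+19+7+3+8 = 51
Easton → Corby → Quarry → Cedar → Pine → Maple: 14+1+18+10+3 = 46
Easton → Corby → Quarry → Cedar → Maple → Pine: 14+1+18+7+3 = 43
Easton → Corby → Quarry → Pine → Cedar → Maple: 14+1+8+10+7 = 40
Easton → Corby → Quarry → Pine → Maple → Cedar: 14+1+8+3+7 = 33
Easton → Corby → Quarry → Maple → Cedar → Pine: 14+1+11+7+10 = 43
Easton → Corby → Quarry → Maple → Pine → Cedar: 14+1+11+3+10 = 39
Easton → Corby → Pine → Cedar → Quarry → Maple: 14+9+10+18+11 = 62
Easton → Corby → Pine → Cedar → Maple → Quarry: 14+9+10+7+11 = 51
… (106 more)
Easton → Cedar → Maple → Pine → Quarry → Corby: 5+7+3+8+1 = 24  ← best
The minimum is 24.
One shortest path: Easton → Cedar → Maple → Pine → Quarry → Corby.

24 min — the minimum one-way total.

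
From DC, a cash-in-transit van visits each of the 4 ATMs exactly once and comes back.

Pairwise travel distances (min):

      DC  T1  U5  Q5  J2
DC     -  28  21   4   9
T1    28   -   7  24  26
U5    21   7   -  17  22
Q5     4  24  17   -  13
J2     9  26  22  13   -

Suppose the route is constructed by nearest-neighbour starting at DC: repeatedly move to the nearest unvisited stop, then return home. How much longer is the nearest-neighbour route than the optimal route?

DC: Q5=4, J2=9, U5=21, T1=28 ⇒ Q5
Q5: J2=13, U5=17, T1=24 ⇒ J2
J2: U5=22, T1=26 ⇒ U5
U5: T1=7 ⇒ T1
NN route DC → Q5 → J2 → U5 → T1 → DC costs 74.
Optimal: DC → Q5 → U5 → T1 → J2 → DC costs 63 (by enumerating all 12 distinct tours).
Excess = 74 − 63 = 11.

The nearest-neighbour route is 11 min longer than optimal.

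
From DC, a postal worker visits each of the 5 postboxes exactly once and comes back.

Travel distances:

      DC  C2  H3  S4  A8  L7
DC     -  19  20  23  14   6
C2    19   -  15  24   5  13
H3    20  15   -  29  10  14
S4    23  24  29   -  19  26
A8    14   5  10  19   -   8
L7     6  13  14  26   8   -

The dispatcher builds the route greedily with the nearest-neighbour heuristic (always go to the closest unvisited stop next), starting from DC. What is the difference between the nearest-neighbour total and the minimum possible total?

From DC: L7=6, A8=14, C2=19, H3=20, S4=23 → choose L7 (6).
From L7: A8=8, C2=13, H3=14, S4=26 → choose A8 (8).
From A8: C2=5, H3=10, S4=19 → choose C2 (5).
From C2: H3=15, S4=24 → choose H3 (15).
From H3: S4=29 → choose S4 (29).
NN route DC → L7 → A8 → C2 → H3 → S4 → DC costs 86.
Optimal: DC → S4 → C2 → A8 → H3 → L7 → DC costs 82 (by enumerating all 60 distinct tours).
Excess = 86 − 82 = 4.

The nearest-neighbour route is 4 longer than optimal.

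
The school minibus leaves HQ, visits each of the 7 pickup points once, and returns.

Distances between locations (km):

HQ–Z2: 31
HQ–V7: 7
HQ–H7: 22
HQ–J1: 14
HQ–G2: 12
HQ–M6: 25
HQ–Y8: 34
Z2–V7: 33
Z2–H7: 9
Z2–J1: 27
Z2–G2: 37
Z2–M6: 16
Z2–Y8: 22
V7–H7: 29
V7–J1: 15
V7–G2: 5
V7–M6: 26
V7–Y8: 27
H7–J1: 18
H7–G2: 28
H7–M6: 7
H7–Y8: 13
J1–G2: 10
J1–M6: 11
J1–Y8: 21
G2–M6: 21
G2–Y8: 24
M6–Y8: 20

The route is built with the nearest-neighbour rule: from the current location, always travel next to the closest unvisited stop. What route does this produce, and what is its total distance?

Total distance 105 km via the nearest-neighbour route HQ → V7 → G2 → J1 → M6 → H7 → Z2 → Y8 → HQ.

HQ → [V7:7 / G2:12 / J1:14 / H7:22 / M6:25 / Z2:31 / Y8:34] → V7 (7)
V7 → [G2:5 / J1:15 / M6:26 / Y8:27 / H7:29 / Z2:33] → G2 (5)
G2 → [J1:10 / M6:21 / Y8:24 / H7:28 / Z2:37] → J1 (10)
J1 → [M6:11 / H7:18 / Y8:21 / Z2:27] → M6 (11)
M6 → [H7:7 / Z2:16 / Y8:20] → H7 (7)
H7 → [Z2:9 / Y8:13] → Z2 (9)
Z2 → [Y8:22] → Y8 (22)
Return Y8→HQ: 34.
Total = 7 + 5 + 10 + 11 + 7 + 9 + 22 + 34 = 105.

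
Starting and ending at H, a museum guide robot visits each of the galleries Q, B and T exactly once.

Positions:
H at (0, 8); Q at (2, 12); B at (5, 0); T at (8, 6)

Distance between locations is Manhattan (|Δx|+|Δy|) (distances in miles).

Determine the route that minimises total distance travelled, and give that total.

With 3 stops there are 3!/2 = 3 distinct round trips (a route and its reverse cost the same).
H - Q - B - T - H: 6+15+9+10 = 40
H - Q - T - B - H: 6+12+9+13 = 40
H - B - Q - T - H: 13+15+12+10 = 50
The minimum is 40.
One optimal route: H → Q → B → T → H (or its reverse).

40 miles — the shortest possible round trip.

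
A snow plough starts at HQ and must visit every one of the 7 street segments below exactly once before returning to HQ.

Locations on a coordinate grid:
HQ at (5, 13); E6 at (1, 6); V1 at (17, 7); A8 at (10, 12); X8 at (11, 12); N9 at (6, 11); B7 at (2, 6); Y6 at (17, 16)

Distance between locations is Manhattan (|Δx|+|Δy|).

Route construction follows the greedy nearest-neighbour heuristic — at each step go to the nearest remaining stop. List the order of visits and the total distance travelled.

56 along HQ → N9 → A8 → X8 → Y6 → V1 → B7 → E6 → HQ.

At HQ the remaining stops are N9 3, A8 6, X8 7, B7 10, E6 11, Y6 15, V1 18; go to N9.
At N9 the remaining stops are A8 5, X8 6, B7 9, E6 10, V1 15, Y6 16; go to A8.
At A8 the remaining stops are X8 1, Y6 11, V1 12, B7 14, E6 15; go to X8.
At X8 the remaining stops are Y6 10, V1 11, B7 15, E6 16; go to Y6.
At Y6 the remaining stops are V1 9, B7 25, E6 26; go to V1.
At V1 the remaining stops are B7 16, E6 17; go to B7.
At B7 the remaining stops are E6 1; go to E6.
Return E6→HQ: 11.
Total = 3 + 5 + 1 + 10 + 9 + 16 + 1 + 11 = 56.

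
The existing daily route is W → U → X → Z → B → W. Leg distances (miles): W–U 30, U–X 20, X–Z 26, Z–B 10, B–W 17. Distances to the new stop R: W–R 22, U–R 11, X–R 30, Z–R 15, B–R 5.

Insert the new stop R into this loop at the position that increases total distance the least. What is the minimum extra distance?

Minimum extra distance: 3 miles, inserting R between W and U.

Insertion cost between consecutive stops i–j is d(i,R) + d(R,j) − d(i,j):
  between W and U: 22 + 11 − 30 = 3
  between U and X: 11 + 30 − 20 = 21
  between X and Z: 30 + 15 − 26 = 19
  between Z and B: 15 + 5 − 10 = 10
  between B and W: 5 + 22 − 17 = 10
Cheapest insertion is between W and U, adding 3.
New total = 103 + 3 = 106.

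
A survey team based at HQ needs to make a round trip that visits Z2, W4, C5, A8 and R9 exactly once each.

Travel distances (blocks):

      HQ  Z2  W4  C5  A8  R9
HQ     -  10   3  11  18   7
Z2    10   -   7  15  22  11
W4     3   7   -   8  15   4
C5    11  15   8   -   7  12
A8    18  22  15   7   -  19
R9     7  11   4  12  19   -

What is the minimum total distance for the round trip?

58 blocks — the shortest possible round trip.

With 5 stops there are 5!/2 = 60 distinct round trips (a route and its reverse cost the same).
HQ→Z2→W4→C5→A8→R9→HQ: 10+7+8+7+19+7 = 58
HQ→Z2→W4→C5→R9→A8→HQ: 10+7+8+12+19+18 = 74
HQ→Z2→W4→A8→C5→R9→HQ: 10+7+15+7+12+7 = 58
HQ→Z2→W4→A8→R9→C5→HQ: 10+7+15+19+12+11 = 74
HQ→Z2→W4→R9→C5→A8→HQ: 10+7+4+12+7+18 = 58
HQ→Z2→W4→R9→A8→C5→HQ: 10+7+4+19+7+11 = 58
HQ→Z2→C5→W4→A8→R9→HQ: 10+15+8+15+19+7 = 74
HQ→Z2→C5→W4→R9→A8→HQ: 10+15+8+4+19+18 = 74
HQ→Z2→C5→A8→W4→R9→HQ: 10+15+7+15+4+7 = 58
HQ→Z2→C5→A8→R9→W4→HQ: 10+15+7+19+4+3 = 58
HQ→Z2→C5→R9→W4→A8→HQ: 10+15+12+4+15+18 = 74
HQ→Z2→C5→R9→A8→W4→HQ: 10+15+12+19+15+3 = 74
HQ→Z2→A8→W4→C5→R9→HQ: 10+22+15+8+12+7 = 74
HQ→Z2→A8→W4→R9→C5→HQ: 10+22+15+4+12+11 = 74
… (46 more)
The minimum is 58.
One optimal route: HQ → Z2 → W4 → C5 → A8 → R9 → HQ (or its reverse).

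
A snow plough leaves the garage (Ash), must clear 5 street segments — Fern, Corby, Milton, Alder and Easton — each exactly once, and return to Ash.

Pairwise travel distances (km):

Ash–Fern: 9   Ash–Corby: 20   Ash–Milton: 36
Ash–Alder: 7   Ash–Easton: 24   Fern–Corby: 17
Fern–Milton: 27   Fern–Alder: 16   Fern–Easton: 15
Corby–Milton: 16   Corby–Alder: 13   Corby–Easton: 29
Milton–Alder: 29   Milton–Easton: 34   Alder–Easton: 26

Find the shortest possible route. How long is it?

Minimum total distance: 94 km.

There are 60 distinct closed tours to check (reversals are equivalent).
Ash → Fern → Corby → Milton → Alder → Easton → Ash: 9+17+16+29+26+24 = 121
Ash → Fern → Corby → Milton → Easton → Alder → Ash: 9+17+16+34+26+7 = 109
Ash → Fern → Corby → Alder → Milton → Easton → Ash: 9+17+13+29+34+24 = 126
Ash → Fern → Corby → Alder → Easton → Milton → Ash: 9+17+13+26+34+36 = 135
Ash → Fern → Corby → Easton → Milton → Alder → Ash: 9+17+29+34+29+7 = 125
Ash → Fern → Corby → Easton → Alder → Milton → Ash: 9+17+29+26+29+36 = 146
Ash → Fern → Milton → Corby → Alder → Easton → Ash: 9+27+16+13+26+24 = 115
Ash → Fern → Milton → Corby → Easton → Alder → Ash: 9+27+16+29+26+7 = 114
Ash → Fern → Milton → Alder → Corby → Easton → Ash: 9+27+29+13+29+24 = 131
Ash → Fern → Milton → Alder → Easton → Corby → Ash: 9+27+29+26+29+20 = 140
Ash → Fern → Milton → Easton → Corby → Alder → Ash: 9+27+34+29+13+7 = 119
Ash → Fern → Milton → Easton → Alder → Corby → Ash: 9+27+34+26+13+20 = 129
Ash → Fern → Alder → Corby → Milton → Easton → Ash: 9+16+13+16+34+24 = 112
Ash → Fern → Alder → Corby → Easton → Milton → Ash: 9+16+13+29+34+36 = 137
… (46 more)
Ash → Fern → Easton → Milton → Corby → Alder → Ash: 9+15+34+16+13+7 = 94  ← best
The minimum is 94.
One optimal route: Ash → Fern → Easton → Milton → Corby → Alder → Ash (or its reverse).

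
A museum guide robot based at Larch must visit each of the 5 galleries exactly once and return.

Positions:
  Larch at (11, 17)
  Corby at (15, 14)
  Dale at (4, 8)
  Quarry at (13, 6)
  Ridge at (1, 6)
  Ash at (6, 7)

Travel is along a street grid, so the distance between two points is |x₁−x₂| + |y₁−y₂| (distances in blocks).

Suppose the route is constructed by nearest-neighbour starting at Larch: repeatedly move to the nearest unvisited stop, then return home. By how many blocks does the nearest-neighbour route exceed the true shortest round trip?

Larch: Corby=7, Quarry=13, Ash=15, Dale=16, Ridge=21 ⇒ Corby
Corby: Quarry=10, Ash=16, Dale=17, Ridge=22 ⇒ Quarry
Quarry: Ash=8, Dale=11, Ridge=12 ⇒ Ash
Ash: Dale=3, Ridge=6 ⇒ Dale
Dale: Ridge=5 ⇒ Ridge
NN route Larch → Corby → Quarry → Ash → Dale → Ridge → Larch costs 54.
Optimal: Larch → Corby → Quarry → Ridge → Dale → Ash → Larch costs 52 (by enumerating all 60 distinct tours).
Excess = 54 − 52 = 2.

Excess over optimum: 2 blocks.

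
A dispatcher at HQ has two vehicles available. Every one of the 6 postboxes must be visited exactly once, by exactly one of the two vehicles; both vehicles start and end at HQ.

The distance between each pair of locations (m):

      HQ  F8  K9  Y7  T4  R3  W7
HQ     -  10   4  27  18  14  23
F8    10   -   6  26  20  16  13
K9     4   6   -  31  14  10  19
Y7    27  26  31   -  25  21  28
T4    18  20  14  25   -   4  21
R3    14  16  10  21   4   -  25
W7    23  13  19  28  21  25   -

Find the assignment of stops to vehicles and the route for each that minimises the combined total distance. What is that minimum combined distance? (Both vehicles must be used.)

There are 2^5 − 1 = 31 ways to divide the 6 stops into two non-empty groups. For each, the best each vehicle can do is its own shortest tour through its group:
  {F8} + {K9, Y7, T4, R3, W7}: 20 + 94 = 114
  {K9} + {F8, Y7, T4, R3, W7}: 8 + 94 = 102
  {F8, K9} + {Y7, T4, R3, W7}: 20 + 94 = 114
  {Y7} + {F8, K9, T4, R3, W7}: 54 + 62 = 116
  {F8, Y7} + {K9, T4, R3, W7}: 63 + 62 = 125
  {K9, Y7} + {F8, T4, R3, W7}: 62 + 62 = 124
  … (31 splits in total)
Best: vehicle 1 HQ → K9 → HQ = 8; vehicle 2 HQ → F8 → W7 → Y7 → T4 → R3 → HQ = 94; combined 102.

102 m — the smallest possible combined total.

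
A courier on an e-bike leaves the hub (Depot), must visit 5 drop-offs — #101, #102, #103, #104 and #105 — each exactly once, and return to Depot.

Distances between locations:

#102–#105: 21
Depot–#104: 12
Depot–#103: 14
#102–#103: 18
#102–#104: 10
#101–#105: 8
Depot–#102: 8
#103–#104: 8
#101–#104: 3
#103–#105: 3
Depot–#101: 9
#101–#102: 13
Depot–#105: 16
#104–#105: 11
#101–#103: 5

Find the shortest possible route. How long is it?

With 5 stops there are 5!/2 = 60 distinct round trips (a route and its reverse cost the same).
Depot - #101 - #102 - #103 - #104 - #105 - Depot: 9+13+18+8+11+16 = 75
Depot - #101 - #102 - #103 - #105 - #104 - Depot: 9+13+18+3+11+12 = 66
Depot - #101 - #102 - #104 - #103 - #105 - Depot: 9+13+10+8+3+16 = 59
Depot - #101 - #102 - #104 - #105 - #103 - Depot: 9+13+10+11+3+14 = 60
Depot - #101 - #102 - #105 - #103 - #104 - Depot: 9+13+21+3+8+12 = 66
Depot - #101 - #102 - #105 - #104 - #103 - Depot: 9+13+21+11+8+14 = 76
Depot - #101 - #103 - #102 - #104 - #105 - Depot: 9+5+18+10+11+16 = 69
Depot - #101 - #103 - #102 - #105 - #104 - Depot: 9+5+18+21+11+12 = 76
Depot - #101 - #103 - #104 - #102 - #105 - Depot: 9+5+8+10+21+16 = 69
Depot - #101 - #103 - #104 - #105 - #102 - Depot: 9+5+8+11+21+8 = 62
Depot - #101 - #103 - #105 - #102 - #104 - Depot: 9+5+3+21+10+12 = 60
Depot - #101 - #103 - #105 - #104 - #102 - Depot: 9+5+3+11+10+8 = 46
Depot - #101 - #104 - #102 - #103 - #105 - Depot: 9+3+10+18+3+16 = 59
Depot - #101 - #104 - #102 - #105 - #103 - Depot: 9+3+10+21+3+14 = 60
… (46 more)
Depot - #102 - #104 - #101 - #103 - #105 - Depot: 8+10+3+5+3+16 = 45  ← best
The minimum is 45.
One optimal route: Depot → #102 → #104 → #101 → #103 → #105 → Depot (or its reverse).

Shortest round trip = 45.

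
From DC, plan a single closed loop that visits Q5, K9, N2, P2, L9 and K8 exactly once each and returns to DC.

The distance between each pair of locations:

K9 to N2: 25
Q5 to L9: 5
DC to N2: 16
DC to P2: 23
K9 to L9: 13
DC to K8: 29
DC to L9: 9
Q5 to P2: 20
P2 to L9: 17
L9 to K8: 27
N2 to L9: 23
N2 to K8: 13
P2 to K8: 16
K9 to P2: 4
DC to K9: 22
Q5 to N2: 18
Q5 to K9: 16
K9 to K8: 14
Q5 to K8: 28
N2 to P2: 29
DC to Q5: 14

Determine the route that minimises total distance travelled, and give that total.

There are 360 distinct closed tours to check (reversals are equivalent).
DC-Q5-K9-N2-P2-L9-K8-DC: 14+16+25+29+17+27+29 = 157
DC-Q5-K9-N2-P2-K8-L9-DC: 14+16+25+29+16+27+9 = 136
DC-Q5-K9-N2-L9-P2-K8-DC: 14+16+25+23+17+16+29 = 140
DC-Q5-K9-N2-L9-K8-P2-DC: 14+16+25+23+27+16+23 = 144
DC-Q5-K9-N2-K8-P2-L9-DC: 14+16+25+13+16+17+9 = 110
DC-Q5-K9-N2-K8-L9-P2-DC: 14+16+25+13+27+17+23 = 135
DC-Q5-K9-P2-N2-L9-K8-DC: 14+16+4+29+23+27+29 = 142
DC-Q5-K9-P2-N2-K8-L9-DC: 14+16+4+29+13+27+9 = 112
… (352 more)
DC-N2-K8-P2-K9-Q5-L9-DC: 16+13+16+4+16+5+9 = 79  ← best
The minimum is 79.
One optimal route: DC → N2 → K8 → P2 → K9 → Q5 → L9 → DC (or its reverse).

79 — the shortest possible round trip.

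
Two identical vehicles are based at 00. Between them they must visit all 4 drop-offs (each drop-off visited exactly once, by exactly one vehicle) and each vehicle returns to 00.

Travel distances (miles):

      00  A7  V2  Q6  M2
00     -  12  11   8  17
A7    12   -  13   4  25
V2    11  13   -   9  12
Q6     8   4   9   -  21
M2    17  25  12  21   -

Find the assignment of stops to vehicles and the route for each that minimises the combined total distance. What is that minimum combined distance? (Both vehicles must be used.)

64 miles — the smallest possible combined total.

There are 2^3 − 1 = 7 ways to divide the 4 stops into two non-empty groups. For each, the best each vehicle can do is its own shortest tour through its group:
  {A7} + {V2, Q6, M2}: 24 + 46 = 70
  {V2} + {A7, Q6, M2}: 22 + 54 = 76
  {A7, V2} + {Q6, M2}: 36 + 46 = 82
  {Q6} + {A7, V2, M2}: 16 + 54 = 70
  {A7, Q6} + {V2, M2}: 24 + 40 = 64
  {V2, Q6} + {A7, M2}: 28 + 54 = 82
  … (7 splits in total)
Best: vehicle 1 00 → A7 → Q6 → 00 = 24; vehicle 2 00 → V2 → M2 → 00 = 40; combined 64.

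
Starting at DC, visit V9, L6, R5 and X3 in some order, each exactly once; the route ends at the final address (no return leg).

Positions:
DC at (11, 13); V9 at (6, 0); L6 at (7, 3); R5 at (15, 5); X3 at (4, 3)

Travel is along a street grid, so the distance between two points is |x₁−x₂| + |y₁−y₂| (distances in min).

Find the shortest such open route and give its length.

30 min — the minimum one-way total.

There are 4! = 24 possible orderings.
DC - V9 - L6 - R5 - X3: 18+4+10+13 = 45
DC - V9 - L6 - X3 - R5: 18+4+3+13 = 38
DC - V9 - R5 - L6 - X3: 18+14+10+3 = 45
DC - V9 - R5 - X3 - L6: 18+14+13+3 = 48
DC - V9 - X3 - L6 - R5: 18+5+3+10 = 36
DC - V9 - X3 - R5 - L6: 18+5+13+10 = 46
DC - L6 - V9 - R5 - X3: 14+4+14+13 = 45
DC - L6 - V9 - X3 - R5: 14+4+5+13 = 36
DC - L6 - R5 - V9 - X3: 14+10+14+5 = 43
DC - L6 - R5 - X3 - V9: 14+10+13+5 = 42
DC - L6 - X3 - V9 - R5: 14+3+5+14 = 36
DC - L6 - X3 - R5 - V9: 14+3+13+14 = 44
DC - R5 - V9 - L6 - X3: 12+14+4+3 = 33
DC - R5 - V9 - X3 - L6: 12+14+5+3 = 34
… (10 more)
DC - R5 - L6 - X3 - V9: 12+10+3+5 = 30  ← best
The minimum is 30.
One shortest path: DC → R5 → L6 → X3 → V9.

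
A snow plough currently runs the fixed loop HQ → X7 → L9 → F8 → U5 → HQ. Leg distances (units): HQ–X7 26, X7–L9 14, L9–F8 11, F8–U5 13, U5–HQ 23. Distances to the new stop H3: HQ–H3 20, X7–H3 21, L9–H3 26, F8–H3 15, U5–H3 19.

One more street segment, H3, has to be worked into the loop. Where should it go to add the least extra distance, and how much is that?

+15 — insert H3 between HQ and X7.

Insertion cost between consecutive stops i–j is d(i,H3) + d(H3,j) − d(i,j):
  between HQ and X7: 20 + 21 − 26 = 15
  between X7 and L9: 21 + 26 − 14 = 33
  between L9 and F8: 26 + 15 − 11 = 30
  between F8 and U5: 15 + 19 − 13 = 21
  between U5 and HQ: 19 + 20 − 23 = 16
Cheapest insertion is between HQ and X7, adding 15.
New total = 87 + 15 = 102.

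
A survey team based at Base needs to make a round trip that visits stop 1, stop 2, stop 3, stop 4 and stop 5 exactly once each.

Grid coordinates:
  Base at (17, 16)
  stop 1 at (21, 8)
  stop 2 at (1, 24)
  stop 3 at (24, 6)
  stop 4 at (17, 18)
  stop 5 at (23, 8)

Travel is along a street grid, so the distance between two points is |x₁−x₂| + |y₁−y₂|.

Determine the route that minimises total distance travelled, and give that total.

There are 60 distinct closed tours to check (reversals are equivalent).
Base→stop 1→stop 2→stop 3→stop 4→stop 5→Base: 12+36+41+19+16+14 = 138
Base→stop 1→stop 2→stop 3→stop 5→stop 4→Base: 12+36+41+3+16+2 = 110
Base→stop 1→stop 2→stop 4→stop 3→stop 5→Base: 12+36+22+19+3+14 = 106
Base→stop 1→stop 2→stop 4→stop 5→stop 3→Base: 12+36+22+16+3+17 = 106
Base→stop 1→stop 2→stop 5→stop 3→stop 4→Base: 12+36+38+3+19+2 = 110
Base→stop 1→stop 2→stop 5→stop 4→stop 3→Base: 12+36+38+16+19+17 = 138
Base→stop 1→stop 3→stop 2→stop 4→stop 5→Base: 12+5+41+22+16+14 = 110
Base→stop 1→stop 3→stop 2→stop 5→stop 4→Base: 12+5+41+38+16+2 = 114
Base→stop 1→stop 3→stop 4→stop 2→stop 5→Base: 12+5+19+22+38+14 = 110
Base→stop 1→stop 3→stop 4→stop 5→stop 2→Base: 12+5+19+16+38+24 = 114
Base→stop 1→stop 3→stop 5→stop 2→stop 4→Base: 12+5+3+38+22+2 = 82
Base→stop 1→stop 3→stop 5→stop 4→stop 2→Base: 12+5+3+16+22+24 = 82
Base→stop 1→stop 4→stop 2→stop 3→stop 5→Base: 12+14+22+41+3+14 = 106
Base→stop 1→stop 4→stop 2→stop 5→stop 3→Base: 12+14+22+38+3+17 = 106
… (46 more)
The minimum is 82.
One optimal route: Base → stop 1 → stop 3 → stop 5 → stop 2 → stop 4 → Base (or its reverse).

82 — the shortest possible round trip.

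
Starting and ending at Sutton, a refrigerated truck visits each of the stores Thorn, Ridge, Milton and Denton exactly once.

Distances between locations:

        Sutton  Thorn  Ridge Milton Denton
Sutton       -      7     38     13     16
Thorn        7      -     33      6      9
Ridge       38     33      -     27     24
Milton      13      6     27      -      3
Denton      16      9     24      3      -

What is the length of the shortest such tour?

There are 12 distinct closed tours to check (reversals are equivalent).
Sutton - Thorn - Ridge - Milton - Denton - Sutton: 7+33+27+3+16 = 86
Sutton - Thorn - Ridge - Denton - Milton - Sutton: 7+33+24+3+13 = 80
Sutton - Thorn - Milton - Ridge - Denton - Sutton: 7+6+27+24+16 = 80
Sutton - Thorn - Milton - Denton - Ridge - Sutton: 7+6+3+24+38 = 78
Sutton - Thorn - Denton - Ridge - Milton - Sutton: 7+9+24+27+13 = 80
Sutton - Thorn - Denton - Milton - Ridge - Sutton: 7+9+3+27+38 = 84
Sutton - Ridge - Thorn - Milton - Denton - Sutton: 38+33+6+3+16 = 96
Sutton - Ridge - Thorn - Denton - Milton - Sutton: 38+33+9+3+13 = 96
Sutton - Ridge - Milton - Thorn - Denton - Sutton: 38+27+6+9+16 = 96
Sutton - Ridge - Denton - Thorn - Milton - Sutton: 38+24+9+6+13 = 90
Sutton - Milton - Thorn - Ridge - Denton - Sutton: 13+6+33+24+16 = 92
Sutton - Milton - Ridge - Thorn - Denton - Sutton: 13+27+33+9+16 = 98
The minimum is 78.
One optimal route: Sutton → Thorn → Milton → Denton → Ridge → Sutton (or its reverse).

78 — the shortest possible round trip.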